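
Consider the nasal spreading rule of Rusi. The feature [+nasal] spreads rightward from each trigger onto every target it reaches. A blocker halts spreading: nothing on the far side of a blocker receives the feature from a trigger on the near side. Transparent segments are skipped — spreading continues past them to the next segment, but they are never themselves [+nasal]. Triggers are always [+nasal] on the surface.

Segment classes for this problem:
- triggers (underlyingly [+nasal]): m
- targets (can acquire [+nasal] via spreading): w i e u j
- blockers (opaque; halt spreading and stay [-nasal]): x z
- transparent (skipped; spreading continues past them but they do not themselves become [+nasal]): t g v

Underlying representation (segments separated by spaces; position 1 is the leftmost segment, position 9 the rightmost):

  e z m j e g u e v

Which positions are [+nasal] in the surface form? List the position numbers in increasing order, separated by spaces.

3 4 5 7 8

From /m/ at 3 rightward: 4 /j/ → [+nasal]; 5 /e/ → [+nasal]; 6 /g/ transparent; 7 /u/ → [+nasal]; 8 /e/ → [+nasal]; 9 /v/ transparent; word edge.
Target with no active source: position 1 stays [-nasal].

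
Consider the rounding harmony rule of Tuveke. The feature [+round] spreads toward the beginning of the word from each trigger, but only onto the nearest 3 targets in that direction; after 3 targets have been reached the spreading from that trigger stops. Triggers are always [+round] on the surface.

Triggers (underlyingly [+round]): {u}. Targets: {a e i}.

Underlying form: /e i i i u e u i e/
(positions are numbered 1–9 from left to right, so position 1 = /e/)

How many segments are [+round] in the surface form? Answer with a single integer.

From /u/ at 5 leftward: 4 /i/ → [+round]; 3 /i/ → [+round]; 2 /i/ → [+round]; bound reached.
From /u/ at 7 leftward: 6 /e/ → [+round]; 5 /u/ is itself a trigger — this domain ends here.
Targets with no active source: positions 1 8 9 stay [-round].
[+round] positions on the surface: 2 3 4 5 6 7.

6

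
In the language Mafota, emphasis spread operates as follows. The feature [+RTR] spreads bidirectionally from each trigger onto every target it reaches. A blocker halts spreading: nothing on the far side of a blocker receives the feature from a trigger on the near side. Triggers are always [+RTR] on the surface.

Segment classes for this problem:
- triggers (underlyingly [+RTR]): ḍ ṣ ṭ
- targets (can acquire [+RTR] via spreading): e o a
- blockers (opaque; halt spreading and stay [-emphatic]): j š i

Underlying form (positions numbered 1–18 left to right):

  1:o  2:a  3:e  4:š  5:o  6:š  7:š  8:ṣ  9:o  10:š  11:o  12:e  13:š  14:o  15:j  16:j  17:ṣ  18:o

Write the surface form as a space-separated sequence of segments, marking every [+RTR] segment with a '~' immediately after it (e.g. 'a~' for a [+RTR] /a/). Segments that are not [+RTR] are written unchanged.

From /ṣ/ at 8 rightward: 9 /o/ → [+RTR]; 10 /š/ blocks.
From /ṣ/ at 8 leftward: 7 /š/ blocks.
From /ṣ/ at 17 rightward: 18 /o/ → [+RTR]; word edge.
From /ṣ/ at 17 leftward: 16 /j/ blocks.
Targets with no active source: positions 1 2 3 5 11 12 14 stay [-emphatic].
[+RTR] positions on the surface: 8 9 17 18.

o a e š o š š ṣ~ o~ š o e š o j j ṣ~ o~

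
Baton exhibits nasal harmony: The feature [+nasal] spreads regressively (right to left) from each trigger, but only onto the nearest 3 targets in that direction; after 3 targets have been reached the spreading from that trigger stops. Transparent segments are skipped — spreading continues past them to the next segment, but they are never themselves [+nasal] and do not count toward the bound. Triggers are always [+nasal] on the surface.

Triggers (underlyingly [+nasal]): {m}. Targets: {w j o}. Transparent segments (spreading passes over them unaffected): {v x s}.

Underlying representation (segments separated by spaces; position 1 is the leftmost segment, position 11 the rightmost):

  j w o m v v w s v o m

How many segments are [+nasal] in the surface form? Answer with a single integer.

7

From /m/ at 4 leftward: 3 /o/ → [+nasal]; 2 /w/ → [+nasal]; 1 /j/ → [+nasal]; bound reached.
From /m/ at 11 leftward: 10 /o/ → [+nasal]; 9 /v/ transparent; 8 /s/ transparent; 7 /w/ → [+nasal]; 6 /v/ transparent; 5 /v/ transparent; 4 /m/ is itself a trigger — this domain ends here.
[+nasal] positions on the surface: 1 2 3 4 7 10 11.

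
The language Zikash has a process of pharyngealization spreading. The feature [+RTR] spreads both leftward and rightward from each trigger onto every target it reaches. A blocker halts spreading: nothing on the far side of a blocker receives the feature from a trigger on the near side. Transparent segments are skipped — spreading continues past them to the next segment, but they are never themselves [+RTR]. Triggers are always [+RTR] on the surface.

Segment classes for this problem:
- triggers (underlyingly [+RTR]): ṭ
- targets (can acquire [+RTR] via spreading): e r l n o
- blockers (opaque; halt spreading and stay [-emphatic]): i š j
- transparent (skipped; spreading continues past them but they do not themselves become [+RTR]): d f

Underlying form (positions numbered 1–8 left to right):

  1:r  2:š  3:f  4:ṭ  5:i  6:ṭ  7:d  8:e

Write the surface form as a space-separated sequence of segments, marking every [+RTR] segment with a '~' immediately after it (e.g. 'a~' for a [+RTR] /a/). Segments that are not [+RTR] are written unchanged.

r š f ṭ~ i ṭ~ d e~

From /ṭ/ at 4 rightward: 5 /i/ blocks.
From /ṭ/ at 4 leftward: 3 /f/ transparent; 2 /š/ blocks.
From /ṭ/ at 6 rightward: 7 /d/ transparent; 8 /e/ → [+RTR]; word edge.
From /ṭ/ at 6 leftward: 5 /i/ blocks.
Target with no active source: position 1 stays [-emphatic].
[+RTR] positions on the surface: 4 6 8.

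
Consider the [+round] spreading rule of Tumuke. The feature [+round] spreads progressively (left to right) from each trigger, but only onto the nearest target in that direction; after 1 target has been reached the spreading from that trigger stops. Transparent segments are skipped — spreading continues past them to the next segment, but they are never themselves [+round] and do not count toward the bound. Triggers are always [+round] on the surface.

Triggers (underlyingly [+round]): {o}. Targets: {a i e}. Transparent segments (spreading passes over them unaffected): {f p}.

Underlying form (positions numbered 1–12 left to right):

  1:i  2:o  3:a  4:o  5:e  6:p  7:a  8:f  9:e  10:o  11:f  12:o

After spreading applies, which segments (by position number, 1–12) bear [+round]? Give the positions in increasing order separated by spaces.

From /o/ at 2 rightward: 3 /a/ → [+round]; bound reached.
From /o/ at 4 rightward: 5 /e/ → [+round]; bound reached.
From /o/ at 10 rightward: 11 /f/ transparent; 12 /o/ is itself a trigger — this domain ends here.
From /o/ at 12 rightward: word edge.
Targets with no active source: positions 1 7 9 stay [-round].

2 3 4 5 10 12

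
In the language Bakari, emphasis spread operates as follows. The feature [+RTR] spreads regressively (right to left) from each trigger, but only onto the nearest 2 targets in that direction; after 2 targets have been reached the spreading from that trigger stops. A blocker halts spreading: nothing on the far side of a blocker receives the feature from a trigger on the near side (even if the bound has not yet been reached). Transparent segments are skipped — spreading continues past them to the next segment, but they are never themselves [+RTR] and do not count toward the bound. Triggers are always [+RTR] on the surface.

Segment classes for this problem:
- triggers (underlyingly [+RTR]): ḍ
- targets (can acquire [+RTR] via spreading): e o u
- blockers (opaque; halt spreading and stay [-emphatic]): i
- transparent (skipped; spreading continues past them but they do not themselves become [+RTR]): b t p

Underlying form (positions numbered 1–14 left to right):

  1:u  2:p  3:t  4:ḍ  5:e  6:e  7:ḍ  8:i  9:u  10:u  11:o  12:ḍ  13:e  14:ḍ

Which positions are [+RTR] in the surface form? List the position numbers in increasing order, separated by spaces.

From /ḍ/ at 4 leftward: 3 /t/ transparent; 2 /p/ transparent; 1 /u/ → [+RTR]; word edge.
From /ḍ/ at 7 leftward: 6 /e/ → [+RTR]; 5 /e/ → [+RTR]; bound reached.
From /ḍ/ at 12 leftward: 11 /o/ → [+RTR]; 10 /u/ → [+RTR]; bound reached.
From /ḍ/ at 14 leftward: 13 /e/ → [+RTR]; 12 /ḍ/ is itself a trigger — this domain ends here.
Target with no active source: position 9 stays [-emphatic].

1 4 5 6 7 10 11 12 13 14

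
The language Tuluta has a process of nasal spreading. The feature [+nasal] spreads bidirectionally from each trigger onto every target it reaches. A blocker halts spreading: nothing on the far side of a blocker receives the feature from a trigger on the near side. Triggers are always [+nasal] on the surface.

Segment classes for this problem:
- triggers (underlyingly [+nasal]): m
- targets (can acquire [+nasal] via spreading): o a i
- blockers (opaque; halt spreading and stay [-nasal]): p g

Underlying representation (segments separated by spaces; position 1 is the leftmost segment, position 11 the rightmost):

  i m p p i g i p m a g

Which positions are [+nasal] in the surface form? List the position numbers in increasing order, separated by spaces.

1 2 9 10

From /m/ at 2 rightward: 3 /p/ blocks.
From /m/ at 2 leftward: 1 /i/ → [+nasal]; word edge.
From /m/ at 9 rightward: 10 /a/ → [+nasal]; 11 /g/ blocks.
From /m/ at 9 leftward: 8 /p/ blocks.
Targets with no active source: positions 5 7 stay [-nasal].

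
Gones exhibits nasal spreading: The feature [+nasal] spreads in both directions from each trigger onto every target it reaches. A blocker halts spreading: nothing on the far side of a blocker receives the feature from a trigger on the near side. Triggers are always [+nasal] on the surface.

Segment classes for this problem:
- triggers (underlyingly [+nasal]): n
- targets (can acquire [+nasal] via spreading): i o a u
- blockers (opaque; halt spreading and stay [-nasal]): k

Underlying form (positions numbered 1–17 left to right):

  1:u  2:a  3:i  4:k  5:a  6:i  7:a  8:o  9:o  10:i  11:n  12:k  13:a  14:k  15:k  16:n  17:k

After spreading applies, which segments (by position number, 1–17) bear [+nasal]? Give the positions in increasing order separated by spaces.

5 6 7 8 9 10 11 16

From /n/ at 11 rightward: 12 /k/ blocks.
From /n/ at 11 leftward: 10 /i/ → [+nasal]; 9 /o/ → [+nasal]; 8 /o/ → [+nasal]; 7 /a/ → [+nasal]; 6 /i/ → [+nasal]; 5 /a/ → [+nasal]; 4 /k/ blocks.
From /n/ at 16 rightward: 17 /k/ blocks.
From /n/ at 16 leftward: 15 /k/ blocks.
Targets with no active source: positions 1 2 3 13 stay [-nasal].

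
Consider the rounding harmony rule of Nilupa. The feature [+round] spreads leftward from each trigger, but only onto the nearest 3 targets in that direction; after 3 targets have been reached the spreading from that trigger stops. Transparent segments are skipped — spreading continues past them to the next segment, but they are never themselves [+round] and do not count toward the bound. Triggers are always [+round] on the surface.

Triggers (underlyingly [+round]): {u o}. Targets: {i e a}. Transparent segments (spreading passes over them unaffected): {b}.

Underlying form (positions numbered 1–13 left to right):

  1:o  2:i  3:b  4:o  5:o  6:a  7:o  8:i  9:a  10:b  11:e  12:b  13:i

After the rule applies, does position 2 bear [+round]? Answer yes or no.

yes

From /o/ at 1 leftward: word edge.
From /o/ at 4 leftward: 3 /b/ transparent; 2 /i/ → [+round]; 1 /o/ is itself a trigger — this domain ends here.
From /o/ at 5 leftward: 4 /o/ is itself a trigger — this domain ends here.
From /o/ at 7 leftward: 6 /a/ → [+round]; 5 /o/ is itself a trigger — this domain ends here.
Targets with no active source: positions 8 9 11 13 stay [-round].
[+round] positions on the surface: 1 2 4 5 6 7.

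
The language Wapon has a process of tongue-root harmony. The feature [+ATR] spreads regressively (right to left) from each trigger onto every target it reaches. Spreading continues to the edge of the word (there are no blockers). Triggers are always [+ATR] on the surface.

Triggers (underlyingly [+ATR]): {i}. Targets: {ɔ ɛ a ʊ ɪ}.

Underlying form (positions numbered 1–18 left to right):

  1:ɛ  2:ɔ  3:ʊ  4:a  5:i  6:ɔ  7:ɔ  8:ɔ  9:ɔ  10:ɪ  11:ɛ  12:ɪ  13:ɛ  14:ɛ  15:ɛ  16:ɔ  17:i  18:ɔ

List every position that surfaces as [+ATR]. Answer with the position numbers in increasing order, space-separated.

1 2 3 4 5 6 7 8 9 10 11 12 13 14 15 16 17

From /i/ at 5 leftward: 4 /a/ → [+ATR]; 3 /ʊ/ → [+ATR]; 2 /ɔ/ → [+ATR]; 1 /ɛ/ → [+ATR]; word edge.
From /i/ at 17 leftward: 16 /ɔ/ → [+ATR]; 15 /ɛ/ → [+ATR]; 14 /ɛ/ → [+ATR]; 13 /ɛ/ → [+ATR]; 12 /ɪ/ → [+ATR]; 11 /ɛ/ → [+ATR]; 10 /ɪ/ → [+ATR]; 9 /ɔ/ → [+ATR]; 8 /ɔ/ → [+ATR]; 7 /ɔ/ → [+ATR]; 6 /ɔ/ → [+ATR]; 5 /i/ is itself a trigger — this domain ends here.
Target with no active source: position 18 stays [-ATR].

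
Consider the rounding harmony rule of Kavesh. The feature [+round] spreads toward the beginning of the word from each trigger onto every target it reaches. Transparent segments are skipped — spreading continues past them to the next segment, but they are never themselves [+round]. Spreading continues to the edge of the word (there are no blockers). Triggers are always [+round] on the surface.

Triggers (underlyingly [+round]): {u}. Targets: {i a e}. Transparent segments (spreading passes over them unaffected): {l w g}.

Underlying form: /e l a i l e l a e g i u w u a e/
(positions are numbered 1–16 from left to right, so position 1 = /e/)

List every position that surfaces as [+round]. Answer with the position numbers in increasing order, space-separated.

1 3 4 6 8 9 11 12 14

From /u/ at 12 leftward: 11 /i/ → [+round]; 10 /g/ transparent; 9 /e/ → [+round]; 8 /a/ → [+round]; 7 /l/ transparent; 6 /e/ → [+round]; 5 /l/ transparent; 4 /i/ → [+round]; 3 /a/ → [+round]; 2 /l/ transparent; 1 /e/ → [+round]; word edge.
From /u/ at 14 leftward: 13 /w/ transparent; 12 /u/ is itself a trigger — this domain ends here.
Targets with no active source: positions 15 16 stay [-round].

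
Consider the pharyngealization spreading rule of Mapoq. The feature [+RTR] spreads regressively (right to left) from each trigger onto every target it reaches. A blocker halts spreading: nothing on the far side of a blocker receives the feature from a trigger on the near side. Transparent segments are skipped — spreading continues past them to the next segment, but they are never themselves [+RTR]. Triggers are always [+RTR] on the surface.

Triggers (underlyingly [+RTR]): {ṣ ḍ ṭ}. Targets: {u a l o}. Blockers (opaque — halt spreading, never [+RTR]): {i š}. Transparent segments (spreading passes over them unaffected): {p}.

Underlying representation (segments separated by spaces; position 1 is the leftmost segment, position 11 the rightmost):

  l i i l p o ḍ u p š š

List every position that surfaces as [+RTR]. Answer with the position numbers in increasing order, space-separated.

4 6 7

From /ḍ/ at 7 leftward: 6 /o/ → [+RTR]; 5 /p/ transparent; 4 /l/ → [+RTR]; 3 /i/ blocks.
Targets with no active source: positions 1 8 stay [-emphatic].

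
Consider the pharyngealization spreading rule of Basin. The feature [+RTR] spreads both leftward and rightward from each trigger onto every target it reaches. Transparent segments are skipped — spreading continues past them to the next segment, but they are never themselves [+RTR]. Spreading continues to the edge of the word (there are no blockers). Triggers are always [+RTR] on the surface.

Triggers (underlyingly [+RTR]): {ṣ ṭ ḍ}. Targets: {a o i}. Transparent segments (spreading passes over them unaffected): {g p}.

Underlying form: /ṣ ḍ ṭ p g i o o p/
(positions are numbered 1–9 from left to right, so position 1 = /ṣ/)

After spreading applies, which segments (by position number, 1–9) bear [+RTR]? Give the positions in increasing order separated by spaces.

From /ṣ/ at 1 rightward: 2 /ḍ/ is itself a trigger — this domain ends here.
From /ṣ/ at 1 leftward: word edge.
From /ḍ/ at 2 rightward: 3 /ṭ/ is itself a trigger — this domain ends here.
From /ḍ/ at 2 leftward: 1 /ṣ/ is itself a trigger — this domain ends here.
From /ṭ/ at 3 rightward: 4 /p/ transparent; 5 /g/ transparent; 6 /i/ → [+RTR]; 7 /o/ → [+RTR]; 8 /o/ → [+RTR]; 9 /p/ transparent; word edge.
From /ṭ/ at 3 leftward: 2 /ḍ/ is itself a trigger — this domain ends here.

1 2 3 6 7 8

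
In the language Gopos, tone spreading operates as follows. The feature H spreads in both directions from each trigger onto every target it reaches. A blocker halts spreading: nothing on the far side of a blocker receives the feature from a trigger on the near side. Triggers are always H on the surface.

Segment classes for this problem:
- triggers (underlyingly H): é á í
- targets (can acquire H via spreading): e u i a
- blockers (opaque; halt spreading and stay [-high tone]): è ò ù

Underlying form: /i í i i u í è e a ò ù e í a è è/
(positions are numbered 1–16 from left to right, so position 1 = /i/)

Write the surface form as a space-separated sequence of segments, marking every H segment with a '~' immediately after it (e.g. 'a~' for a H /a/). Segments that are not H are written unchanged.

From /í/ at 2 rightward: 3 /i/ → H; 4 /i/ → H; 5 /u/ → H; 6 /í/ is itself a trigger — this domain ends here.
From /í/ at 2 leftward: 1 /i/ → H; word edge.
From /í/ at 6 rightward: 7 /è/ blocks.
From /í/ at 6 leftward: 5 /u/ → H; 4 /i/ → H; 3 /i/ → H; 2 /í/ is itself a trigger — this domain ends here.
From /í/ at 13 rightward: 14 /a/ → H; 15 /è/ blocks.
From /í/ at 13 leftward: 12 /e/ → H; 11 /ù/ blocks.
Targets with no active source: positions 8 9 stay [-high tone].
H positions on the surface: 1 2 3 4 5 6 12 13 14.

i~ í~ i~ i~ u~ í~ è e a ò ù e~ í~ a~ è è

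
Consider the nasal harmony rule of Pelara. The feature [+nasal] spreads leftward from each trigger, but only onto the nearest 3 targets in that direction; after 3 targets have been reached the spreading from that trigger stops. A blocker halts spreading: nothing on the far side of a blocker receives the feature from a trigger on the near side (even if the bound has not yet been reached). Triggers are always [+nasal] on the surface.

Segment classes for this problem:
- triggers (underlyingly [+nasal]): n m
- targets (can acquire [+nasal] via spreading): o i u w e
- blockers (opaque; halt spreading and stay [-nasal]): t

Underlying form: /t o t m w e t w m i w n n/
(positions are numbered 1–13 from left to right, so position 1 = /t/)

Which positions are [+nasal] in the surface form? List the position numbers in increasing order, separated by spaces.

From /m/ at 4 leftward: 3 /t/ blocks.
From /m/ at 9 leftward: 8 /w/ → [+nasal]; 7 /t/ blocks.
From /n/ at 12 leftward: 11 /w/ → [+nasal]; 10 /i/ → [+nasal]; 9 /m/ is itself a trigger — this domain ends here.
From /n/ at 13 leftward: 12 /n/ is itself a trigger — this domain ends here.
Targets with no active source: positions 2 5 6 stay [-nasal].

4 8 9 10 11 12 13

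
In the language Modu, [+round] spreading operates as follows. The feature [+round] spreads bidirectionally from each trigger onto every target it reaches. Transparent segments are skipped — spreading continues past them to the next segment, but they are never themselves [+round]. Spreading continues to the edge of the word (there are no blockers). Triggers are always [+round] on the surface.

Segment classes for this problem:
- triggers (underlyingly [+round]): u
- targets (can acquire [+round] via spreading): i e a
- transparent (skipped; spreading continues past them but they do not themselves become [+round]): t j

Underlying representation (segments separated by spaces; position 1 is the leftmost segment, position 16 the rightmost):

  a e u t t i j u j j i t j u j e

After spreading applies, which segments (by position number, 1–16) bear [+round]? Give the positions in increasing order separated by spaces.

1 2 3 6 8 11 14 16

From /u/ at 3 rightward: 4 /t/ transparent; 5 /t/ transparent; 6 /i/ → [+round]; 7 /j/ transparent; 8 /u/ is itself a trigger — this domain ends here.
From /u/ at 3 leftward: 2 /e/ → [+round]; 1 /a/ → [+round]; word edge.
From /u/ at 8 rightward: 9 /j/ transparent; 10 /j/ transparent; 11 /i/ → [+round]; 12 /t/ transparent; 13 /j/ transparent; 14 /u/ is itself a trigger — this domain ends here.
From /u/ at 8 leftward: 7 /j/ transparent; 6 /i/ → [+round]; 5 /t/ transparent; 4 /t/ transparent; 3 /u/ is itself a trigger — this domain ends here.
From /u/ at 14 rightward: 15 /j/ transparent; 16 /e/ → [+round]; word edge.
From /u/ at 14 leftward: 13 /j/ transparent; 12 /t/ transparent; 11 /i/ → [+round]; 10 /j/ transparent; 9 /j/ transparent; 8 /u/ is itself a trigger — this domain ends here.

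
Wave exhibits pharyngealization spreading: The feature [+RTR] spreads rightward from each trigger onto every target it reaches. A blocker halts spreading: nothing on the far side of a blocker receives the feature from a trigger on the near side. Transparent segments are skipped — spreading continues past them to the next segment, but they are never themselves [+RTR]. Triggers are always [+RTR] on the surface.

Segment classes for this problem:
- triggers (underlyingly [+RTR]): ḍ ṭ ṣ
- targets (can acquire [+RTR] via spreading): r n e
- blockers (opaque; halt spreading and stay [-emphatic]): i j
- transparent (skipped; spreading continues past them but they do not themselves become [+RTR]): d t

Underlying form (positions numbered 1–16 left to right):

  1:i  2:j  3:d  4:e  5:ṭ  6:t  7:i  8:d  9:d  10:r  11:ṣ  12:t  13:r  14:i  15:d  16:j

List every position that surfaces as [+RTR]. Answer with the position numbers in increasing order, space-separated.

5 11 13

From /ṭ/ at 5 rightward: 6 /t/ transparent; 7 /i/ blocks.
From /ṣ/ at 11 rightward: 12 /t/ transparent; 13 /r/ → [+RTR]; 14 /i/ blocks.
Targets with no active source: positions 4 10 stay [-emphatic].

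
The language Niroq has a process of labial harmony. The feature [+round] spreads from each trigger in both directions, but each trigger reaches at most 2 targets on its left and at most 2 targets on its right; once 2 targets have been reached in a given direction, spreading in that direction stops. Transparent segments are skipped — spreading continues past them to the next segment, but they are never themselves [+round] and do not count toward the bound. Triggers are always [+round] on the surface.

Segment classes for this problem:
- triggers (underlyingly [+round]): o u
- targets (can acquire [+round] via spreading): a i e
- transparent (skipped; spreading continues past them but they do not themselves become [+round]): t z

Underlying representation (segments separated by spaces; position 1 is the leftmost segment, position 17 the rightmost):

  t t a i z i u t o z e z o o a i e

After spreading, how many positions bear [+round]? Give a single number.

From /u/ at 7 rightward: 8 /t/ transparent; 9 /o/ is itself a trigger — this domain ends here.
From /u/ at 7 leftward: 6 /i/ → [+round]; 5 /z/ transparent; 4 /i/ → [+round]; bound reached.
From /o/ at 9 rightward: 10 /z/ transparent; 11 /e/ → [+round]; 12 /z/ transparent; 13 /o/ is itself a trigger — this domain ends here.
From /o/ at 9 leftward: 8 /t/ transparent; 7 /u/ is itself a trigger — this domain ends here.
From /o/ at 13 rightward: 14 /o/ is itself a trigger — this domain ends here.
From /o/ at 13 leftward: 12 /z/ transparent; 11 /e/ → [+round]; 10 /z/ transparent; 9 /o/ is itself a trigger — this domain ends here.
From /o/ at 14 rightward: 15 /a/ → [+round]; 16 /i/ → [+round]; bound reached.
From /o/ at 14 leftward: 13 /o/ is itself a trigger — this domain ends here.
Targets with no active source: positions 3 17 stay [-round].
[+round] positions on the surface: 4 6 7 9 11 13 14 15 16.

9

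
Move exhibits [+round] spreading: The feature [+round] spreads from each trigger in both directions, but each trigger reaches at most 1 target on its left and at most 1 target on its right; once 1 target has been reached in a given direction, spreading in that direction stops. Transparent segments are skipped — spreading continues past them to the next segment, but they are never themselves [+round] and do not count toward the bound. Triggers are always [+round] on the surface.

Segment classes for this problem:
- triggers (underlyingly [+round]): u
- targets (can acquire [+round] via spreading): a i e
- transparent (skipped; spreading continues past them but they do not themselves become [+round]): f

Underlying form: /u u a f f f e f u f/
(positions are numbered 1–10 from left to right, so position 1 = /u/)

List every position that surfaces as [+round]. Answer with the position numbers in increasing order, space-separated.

1 2 3 7 9

From /u/ at 1 rightward: 2 /u/ is itself a trigger — this domain ends here.
From /u/ at 1 leftward: word edge.
From /u/ at 2 rightward: 3 /a/ → [+round]; bound reached.
From /u/ at 2 leftward: 1 /u/ is itself a trigger — this domain ends here.
From /u/ at 9 rightward: 10 /f/ transparent; word edge.
From /u/ at 9 leftward: 8 /f/ transparent; 7 /e/ → [+round]; bound reached.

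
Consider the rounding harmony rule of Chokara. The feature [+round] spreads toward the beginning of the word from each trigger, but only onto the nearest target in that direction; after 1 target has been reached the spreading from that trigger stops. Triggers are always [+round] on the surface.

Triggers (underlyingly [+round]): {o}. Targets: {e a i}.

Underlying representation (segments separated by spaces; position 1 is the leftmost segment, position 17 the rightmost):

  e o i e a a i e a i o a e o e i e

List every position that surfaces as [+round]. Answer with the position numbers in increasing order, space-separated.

1 2 10 11 13 14

From /o/ at 2 leftward: 1 /e/ → [+round]; bound reached.
From /o/ at 11 leftward: 10 /i/ → [+round]; bound reached.
From /o/ at 14 leftward: 13 /e/ → [+round]; bound reached.
Targets with no active source: positions 3 4 5 6 7 8 9 12 15 16 17 stay [-round].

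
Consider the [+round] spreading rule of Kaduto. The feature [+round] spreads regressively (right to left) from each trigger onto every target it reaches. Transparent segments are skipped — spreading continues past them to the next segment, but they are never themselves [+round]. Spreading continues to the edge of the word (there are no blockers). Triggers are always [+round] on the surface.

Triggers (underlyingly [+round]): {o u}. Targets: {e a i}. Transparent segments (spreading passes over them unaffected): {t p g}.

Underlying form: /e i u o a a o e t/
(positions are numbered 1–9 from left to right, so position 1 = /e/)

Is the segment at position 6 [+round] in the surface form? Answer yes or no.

yes

From /u/ at 3 leftward: 2 /i/ → [+round]; 1 /e/ → [+round]; word edge.
From /o/ at 4 leftward: 3 /u/ is itself a trigger — this domain ends here.
From /o/ at 7 leftward: 6 /a/ → [+round]; 5 /a/ → [+round]; 4 /o/ is itself a trigger — this domain ends here.
Target with no active source: position 8 stays [-round].
[+round] positions on the surface: 1 2 3 4 5 6 7.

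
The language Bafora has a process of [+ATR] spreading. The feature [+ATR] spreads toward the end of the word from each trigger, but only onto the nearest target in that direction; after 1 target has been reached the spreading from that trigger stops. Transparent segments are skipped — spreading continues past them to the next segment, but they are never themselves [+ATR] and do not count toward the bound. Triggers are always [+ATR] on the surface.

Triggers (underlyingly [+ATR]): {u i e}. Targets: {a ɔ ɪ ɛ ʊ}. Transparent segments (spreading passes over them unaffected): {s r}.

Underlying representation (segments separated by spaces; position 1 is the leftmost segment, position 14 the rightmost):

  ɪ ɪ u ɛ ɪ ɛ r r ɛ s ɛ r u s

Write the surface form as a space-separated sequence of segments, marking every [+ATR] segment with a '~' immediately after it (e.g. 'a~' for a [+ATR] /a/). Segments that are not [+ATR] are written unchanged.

From /u/ at 3 rightward: 4 /ɛ/ → [+ATR]; bound reached.
From /u/ at 13 rightward: 14 /s/ transparent; word edge.
Targets with no active source: positions 1 2 5 6 9 11 stay [-ATR].
[+ATR] positions on the surface: 3 4 13.

ɪ ɪ u~ ɛ~ ɪ ɛ r r ɛ s ɛ r u~ s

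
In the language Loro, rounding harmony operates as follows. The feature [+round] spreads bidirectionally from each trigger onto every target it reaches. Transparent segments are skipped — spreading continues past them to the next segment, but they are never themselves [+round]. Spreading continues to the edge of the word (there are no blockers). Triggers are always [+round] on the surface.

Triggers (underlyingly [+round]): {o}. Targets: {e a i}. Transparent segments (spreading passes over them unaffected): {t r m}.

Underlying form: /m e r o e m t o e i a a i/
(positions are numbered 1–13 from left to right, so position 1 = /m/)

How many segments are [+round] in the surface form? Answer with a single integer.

9

From /o/ at 4 rightward: 5 /e/ → [+round]; 6 /m/ transparent; 7 /t/ transparent; 8 /o/ is itself a trigger — this domain ends here.
From /o/ at 4 leftward: 3 /r/ transparent; 2 /e/ → [+round]; 1 /m/ transparent; word edge.
From /o/ at 8 rightward: 9 /e/ → [+round]; 10 /i/ → [+round]; 11 /a/ → [+round]; 12 /a/ → [+round]; 13 /i/ → [+round]; word edge.
From /o/ at 8 leftward: 7 /t/ transparent; 6 /m/ transparent; 5 /e/ → [+round]; 4 /o/ is itself a trigger — this domain ends here.
[+round] positions on the surface: 2 4 5 8 9 10 11 12 13.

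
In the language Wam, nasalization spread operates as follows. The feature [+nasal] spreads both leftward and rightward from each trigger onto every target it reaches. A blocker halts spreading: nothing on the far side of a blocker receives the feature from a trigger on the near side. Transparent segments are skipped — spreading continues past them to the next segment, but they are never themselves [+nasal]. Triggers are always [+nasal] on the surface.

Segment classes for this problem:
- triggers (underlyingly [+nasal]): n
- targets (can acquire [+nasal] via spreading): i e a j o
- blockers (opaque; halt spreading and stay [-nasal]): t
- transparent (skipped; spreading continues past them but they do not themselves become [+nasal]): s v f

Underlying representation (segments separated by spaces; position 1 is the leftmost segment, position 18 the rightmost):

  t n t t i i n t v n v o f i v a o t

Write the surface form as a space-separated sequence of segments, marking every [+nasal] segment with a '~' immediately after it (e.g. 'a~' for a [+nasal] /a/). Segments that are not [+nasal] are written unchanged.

t n~ t t i~ i~ n~ t v n~ v o~ f i~ v a~ o~ t

From /n/ at 2 rightward: 3 /t/ blocks.
From /n/ at 2 leftward: 1 /t/ blocks.
From /n/ at 7 rightward: 8 /t/ blocks.
From /n/ at 7 leftward: 6 /i/ → [+nasal]; 5 /i/ → [+nasal]; 4 /t/ blocks.
From /n/ at 10 rightward: 11 /v/ transparent; 12 /o/ → [+nasal]; 13 /f/ transparent; 14 /i/ → [+nasal]; 15 /v/ transparent; 16 /a/ → [+nasal]; 17 /o/ → [+nasal]; 18 /t/ blocks.
From /n/ at 10 leftward: 9 /v/ transparent; 8 /t/ blocks.
[+nasal] positions on the surface: 2 5 6 7 10 12 14 16 17.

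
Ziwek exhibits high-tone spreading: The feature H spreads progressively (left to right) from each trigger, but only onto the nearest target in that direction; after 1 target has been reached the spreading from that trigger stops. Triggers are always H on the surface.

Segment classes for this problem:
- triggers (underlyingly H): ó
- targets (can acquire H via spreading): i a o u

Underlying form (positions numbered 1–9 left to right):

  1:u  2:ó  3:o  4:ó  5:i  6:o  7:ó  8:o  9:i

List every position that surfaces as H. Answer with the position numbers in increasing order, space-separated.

From /ó/ at 2 rightward: 3 /o/ → H; bound reached.
From /ó/ at 4 rightward: 5 /i/ → H; bound reached.
From /ó/ at 7 rightward: 8 /o/ → H; bound reached.
Targets with no active source: positions 1 6 9 stay [-high tone].

2 3 4 5 7 8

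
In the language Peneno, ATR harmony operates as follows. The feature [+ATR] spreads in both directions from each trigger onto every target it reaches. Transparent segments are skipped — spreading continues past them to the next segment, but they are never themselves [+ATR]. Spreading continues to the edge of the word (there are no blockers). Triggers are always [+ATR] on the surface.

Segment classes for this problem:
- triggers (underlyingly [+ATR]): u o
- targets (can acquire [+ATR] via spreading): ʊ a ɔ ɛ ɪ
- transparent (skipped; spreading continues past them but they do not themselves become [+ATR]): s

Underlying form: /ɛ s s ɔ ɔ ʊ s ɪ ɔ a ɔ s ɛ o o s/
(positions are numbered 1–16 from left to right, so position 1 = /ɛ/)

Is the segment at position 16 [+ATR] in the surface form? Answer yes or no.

From /o/ at 14 rightward: 15 /o/ is itself a trigger — this domain ends here.
From /o/ at 14 leftward: 13 /ɛ/ → [+ATR]; 12 /s/ transparent; 11 /ɔ/ → [+ATR]; 10 /a/ → [+ATR]; 9 /ɔ/ → [+ATR]; 8 /ɪ/ → [+ATR]; 7 /s/ transparent; 6 /ʊ/ → [+ATR]; 5 /ɔ/ → [+ATR]; 4 /ɔ/ → [+ATR]; 3 /s/ transparent; 2 /s/ transparent; 1 /ɛ/ → [+ATR]; word edge.
From /o/ at 15 rightward: 16 /s/ transparent; word edge.
From /o/ at 15 leftward: 14 /o/ is itself a trigger — this domain ends here.
[+ATR] positions on the surface: 1 4 5 6 8 9 10 11 13 14 15.

no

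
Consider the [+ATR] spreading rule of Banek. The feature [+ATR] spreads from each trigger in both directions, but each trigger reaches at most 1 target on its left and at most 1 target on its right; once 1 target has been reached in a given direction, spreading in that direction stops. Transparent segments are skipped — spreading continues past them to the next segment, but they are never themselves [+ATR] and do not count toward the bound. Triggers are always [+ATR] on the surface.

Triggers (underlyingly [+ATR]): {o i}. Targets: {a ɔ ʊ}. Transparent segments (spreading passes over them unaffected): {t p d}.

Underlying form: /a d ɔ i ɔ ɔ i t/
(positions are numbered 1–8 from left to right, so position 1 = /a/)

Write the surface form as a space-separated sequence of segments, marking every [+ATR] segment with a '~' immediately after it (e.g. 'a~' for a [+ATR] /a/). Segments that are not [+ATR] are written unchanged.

a d ɔ~ i~ ɔ~ ɔ~ i~ t

From /i/ at 4 rightward: 5 /ɔ/ → [+ATR]; bound reached.
From /i/ at 4 leftward: 3 /ɔ/ → [+ATR]; bound reached.
From /i/ at 7 rightward: 8 /t/ transparent; word edge.
From /i/ at 7 leftward: 6 /ɔ/ → [+ATR]; bound reached.
Target with no active source: position 1 stays [-ATR].
[+ATR] positions on the surface: 3 4 5 6 7.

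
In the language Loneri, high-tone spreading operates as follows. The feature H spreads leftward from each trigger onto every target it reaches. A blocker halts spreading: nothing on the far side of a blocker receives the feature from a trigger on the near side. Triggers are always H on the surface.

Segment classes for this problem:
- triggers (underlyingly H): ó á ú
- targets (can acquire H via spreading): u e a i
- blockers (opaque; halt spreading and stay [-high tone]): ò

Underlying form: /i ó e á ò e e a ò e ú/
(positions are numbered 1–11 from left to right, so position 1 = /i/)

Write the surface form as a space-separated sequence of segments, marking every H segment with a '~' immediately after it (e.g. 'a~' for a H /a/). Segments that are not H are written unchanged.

From /ó/ at 2 leftward: 1 /i/ → H; word edge.
From /á/ at 4 leftward: 3 /e/ → H; 2 /ó/ is itself a trigger — this domain ends here.
From /ú/ at 11 leftward: 10 /e/ → H; 9 /ò/ blocks.
Targets with no active source: positions 6 7 8 stay [-high tone].
H positions on the surface: 1 2 3 4 10 11.

i~ ó~ e~ á~ ò e e a ò e~ ú~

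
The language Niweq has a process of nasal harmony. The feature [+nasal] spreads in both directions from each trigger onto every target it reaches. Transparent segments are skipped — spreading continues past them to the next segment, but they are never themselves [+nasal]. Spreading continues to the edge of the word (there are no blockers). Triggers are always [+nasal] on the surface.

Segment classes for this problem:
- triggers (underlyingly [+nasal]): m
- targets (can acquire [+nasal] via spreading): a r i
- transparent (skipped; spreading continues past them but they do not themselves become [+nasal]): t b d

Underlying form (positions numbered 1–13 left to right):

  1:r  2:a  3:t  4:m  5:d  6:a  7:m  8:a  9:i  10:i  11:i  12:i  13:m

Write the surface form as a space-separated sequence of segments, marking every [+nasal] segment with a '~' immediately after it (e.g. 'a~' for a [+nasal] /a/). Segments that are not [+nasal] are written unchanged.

From /m/ at 4 rightward: 5 /d/ transparent; 6 /a/ → [+nasal]; 7 /m/ is itself a trigger — this domain ends here.
From /m/ at 4 leftward: 3 /t/ transparent; 2 /a/ → [+nasal]; 1 /r/ → [+nasal]; word edge.
From /m/ at 7 rightward: 8 /a/ → [+nasal]; 9 /i/ → [+nasal]; 10 /i/ → [+nasal]; 11 /i/ → [+nasal]; 12 /i/ → [+nasal]; 13 /m/ is itself a trigger — this domain ends here.
From /m/ at 7 leftward: 6 /a/ → [+nasal]; 5 /d/ transparent; 4 /m/ is itself a trigger — this domain ends here.
From /m/ at 13 rightward: word edge.
From /m/ at 13 leftward: 12 /i/ → [+nasal]; 11 /i/ → [+nasal]; 10 /i/ → [+nasal]; 9 /i/ → [+nasal]; 8 /a/ → [+nasal]; 7 /m/ is itself a trigger — this domain ends here.
[+nasal] positions on the surface: 1 2 4 6 7 8 9 10 11 12 13.

r~ a~ t m~ d a~ m~ a~ i~ i~ i~ i~ m~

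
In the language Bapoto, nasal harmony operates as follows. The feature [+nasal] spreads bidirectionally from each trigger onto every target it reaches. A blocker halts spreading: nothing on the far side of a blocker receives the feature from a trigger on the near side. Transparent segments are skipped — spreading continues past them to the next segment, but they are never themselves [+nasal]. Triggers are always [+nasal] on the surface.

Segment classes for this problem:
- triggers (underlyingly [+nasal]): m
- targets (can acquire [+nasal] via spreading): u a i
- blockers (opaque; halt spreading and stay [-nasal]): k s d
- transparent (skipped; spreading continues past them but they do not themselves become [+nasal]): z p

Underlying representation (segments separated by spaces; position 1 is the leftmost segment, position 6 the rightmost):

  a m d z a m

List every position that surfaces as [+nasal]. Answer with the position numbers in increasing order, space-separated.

1 2 5 6

From /m/ at 2 rightward: 3 /d/ blocks.
From /m/ at 2 leftward: 1 /a/ → [+nasal]; word edge.
From /m/ at 6 rightward: word edge.
From /m/ at 6 leftward: 5 /a/ → [+nasal]; 4 /z/ transparent; 3 /d/ blocks.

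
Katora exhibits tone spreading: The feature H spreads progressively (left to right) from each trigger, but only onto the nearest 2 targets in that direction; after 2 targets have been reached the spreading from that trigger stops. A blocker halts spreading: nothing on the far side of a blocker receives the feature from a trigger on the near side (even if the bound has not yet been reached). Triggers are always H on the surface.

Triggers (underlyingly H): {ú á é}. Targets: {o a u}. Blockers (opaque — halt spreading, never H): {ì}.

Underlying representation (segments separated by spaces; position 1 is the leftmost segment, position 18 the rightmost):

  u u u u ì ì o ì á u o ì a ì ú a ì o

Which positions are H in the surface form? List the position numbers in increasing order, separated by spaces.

From /á/ at 9 rightward: 10 /u/ → H; 11 /o/ → H; bound reached.
From /ú/ at 15 rightward: 16 /a/ → H; 17 /ì/ blocks.
Targets with no active source: positions 1 2 3 4 7 13 18 stay [-high tone].

9 10 11 15 16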